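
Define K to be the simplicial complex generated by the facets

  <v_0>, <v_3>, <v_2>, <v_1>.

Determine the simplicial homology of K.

H_0 ≅ Z^4.

Take the total order v_0 < v_1 < v_2 < v_3 on the vertex set. Then K (dimension 0) consists of the simplices:

  0-simplices (4): [v_0], [v_1], [v_2], [v_3]

so the chain groups are C_0 ≅ Z^4.

Now H_k = ker ∂_k / im ∂_{k+1}, so:

  H_0: rank C_0 − rank ∂_1 = 4 − 0 = 4, and there is no ∂_1, so H_0 = Z^4.

(K is a triangulation of a set of 4 points.)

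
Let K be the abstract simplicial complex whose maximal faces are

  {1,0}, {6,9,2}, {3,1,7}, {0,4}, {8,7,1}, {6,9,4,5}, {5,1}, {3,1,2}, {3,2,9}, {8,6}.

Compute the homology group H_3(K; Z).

H_3 = 0.

We work with the vertex ordering 0 < 1 < 2 < 3 < 4 < 5 < 6 < 7 < 8 < 9. The simplices of K, each written with vertices in increasing order, are:

  0-simplices (10): [0], [1], [2], [3], [4], [5], [6], [7], [8], [9]
  1-simplices (20): [0,1], [0,4], [1,2], [1,3], [1,5], [1,7], [1,8], [2,3], [2,6], [2,9], [3,7], [3,9], [4,5], [4,6], [4,9], [5,6], [5,9], [6,8], [6,9], [7,8]
  2-simplices (9): [1,2,3], [1,3,7], [1,7,8], [2,3,9], [2,6,9], [4,5,6], [4,5,9], [4,6,9], [5,6,9]
  3-simplices (1): [4,5,6,9]

so the chain groups are C_0 ≅ Z^10, C_1 ≅ Z^20, C_2 ≅ Z^9, C_3 ≅ Z^1.

The boundary map ∂_1: C_1 → C_0 is given by ∂[p,q] = [q] − [p]. For instance
  ∂[4,9] = [9] − [4].
The resulting 10×20 matrix has rank 9, and its Smith normal form has invariant factors (1,1,1,1,1,1,1,1,1).

The boundary map ∂_2: C_2 → C_1 maps a triangle to the signed sum of its edges. For instance
  ∂[4,5,6] = [5,6] − [4,6] + [4,5],
  ∂[2,3,9] = [3,9] − [2,9] + [2,3].
The resulting 20×9 matrix has rank 8, and its Smith normal form has invariant factors (1,1,1,1,1,1,1,1).

∂_3: C_3 → C_2 sends each 3-simplex σ to the alternating sum Σ_i (−1)^i (σ with its i-th vertex removed). For instance
  ∂[4,5,6,9] = [5,6,9] − [4,6,9] + [4,5,9] − [4,5,6].
The resulting 9×1 matrix has rank 1, and its Smith normal form has invariant factors (1).

Computing H_k = (kernel of ∂_k) / (image of ∂_{k+1}):

  H_3: rank ker ∂_3 − rank ∂_4 = (1 − 1) − 0 = 0, and there is no ∂_4, so H_3 ≅ 0.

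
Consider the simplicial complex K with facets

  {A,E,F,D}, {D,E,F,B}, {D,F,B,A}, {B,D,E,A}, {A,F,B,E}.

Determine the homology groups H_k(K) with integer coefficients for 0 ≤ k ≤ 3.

Fix the vertex order A < B < D < E < F and write every simplex with vertices in increasing order. Then dim K = 3 and the simplices of K are:

  0-simplices (5): A, B, D, E, F
  1-simplices (10): AB, AD, AE, AF, BD, BE, BF, DE, DF, EF
  2-simplices (10): ABD, ABE, ABF, ADE, ADF, AEF, BDE, BDF, BEF, DEF
  3-simplices (5): ABDE, ABDF, ABEF, ADEF, BDEF

so the chain groups are C_0 ≅ Z^5, C_1 ≅ Z^10, C_2 ≅ Z^10, C_3 ≅ Z^5.

∂_1: C_1 → C_0 maps an edge to its endpoints' difference, ∂[p,q] = q − p. For instance
  ∂DF = F − D.
The 5×10 boundary matrix has rank 4 and Smith normal form diag(1,1,1,1).

The boundary map ∂_2: C_2 → C_1 sends each 2-simplex [p,q,r] to [q,r] − [p,r] + [p,q]. For instance
  ∂ADF = DF − AF + AD,
  ∂ABE = BE − AE + AB.
The 10×10 boundary matrix has rank 6 and Smith normal form diag(1,1,1,1,1,1).

The boundary map ∂_3: C_3 → C_2 sends each 3-simplex σ to the alternating sum Σ_i (−1)^i (σ with its i-th vertex removed). For instance
  ∂BDEF = DEF − BEF + BDF − BDE,
  ∂ADEF = DEF − AEF + ADF − ADE.
The 10×5 boundary matrix has rank 4 and Smith normal form diag(1,1,1,1).

Now H_k = ker ∂_k / im ∂_{k+1}, so:

  H_0: rank C_0 − rank ∂_1 = 5 − 4 = 1, and the invariant factors of ∂_1 are all 1, so H_0 ≅ Z.
  H_1: rank ker ∂_1 − rank ∂_2 = (10 − 4) − 6 = 0, and the invariant factors of ∂_2 are all 1, so H_1 ≅ 0.
  H_2: rank ker ∂_2 − rank ∂_3 = (10 − 6) − 4 = 0, and the invariant factors of ∂_3 are all 1, so H_2 ≅ 0.
  H_3: rank ker ∂_3 − rank ∂_4 = (5 − 4) − 0 = 1, and there is no ∂_4, so H_3 ≅ Z.

As a check, the Euler characteristic is 5 − 10 + 10 − 5 = 0, which agrees with 1 − 0 + 0 − 1 = 0.

H_0 = Z,  H_1 = 0,  H_2 = 0,  H_3 = Z.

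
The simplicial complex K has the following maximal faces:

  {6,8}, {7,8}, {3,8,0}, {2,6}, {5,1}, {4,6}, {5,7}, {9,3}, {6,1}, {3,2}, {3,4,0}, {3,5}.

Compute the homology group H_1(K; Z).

Take the total order 0 < 1 < 2 < 3 < 4 < 5 < 6 < 7 < 8 < 9 on the vertex set. Then K (dimension 2) consists of the simplices:

  0-simplices (10): [0], [1], [2], [3], [4], [5], [6], [7], [8], [9]
  1-simplices (15): [0,3], [0,4], [0,8], [1,5], [1,6], [2,3], [2,6], [3,4], [3,5], [3,8], [3,9], [4,6], [5,7], [6,8], [7,8]
  2-simplices (2): [0,3,4], [0,3,8]

Hence C_0 ≅ Z^10, C_1 ≅ Z^15, C_2 ≅ Z^2.

The boundary map ∂_1: C_1 → C_0 sends each edge [p,q] (with p < q) to q − p. For instance
  ∂[4,6] = [6] − [4].
The 10×15 boundary matrix has rank 9 and Smith normal form diag(1,1,1,1,1,1,1,1,1).

The boundary map ∂_2: C_2 → C_1 acts by ∂[p,q,r] = [q,r] − [p,r] + [p,q]. For instance
  ∂[0,3,8] = [3,8] − [0,8] + [0,3],
  ∂[0,3,4] = [3,4] − [0,4] + [0,3].
As a 15×2 matrix over Z this has rank 2, with invariant factors (1,1).

From H_k ≅ ker(∂_k) / im(∂_{k+1}) we obtain:

  H_1: rank ker ∂_1 − rank ∂_2 = (15 − 9) − 2 = 4, and the invariant factors of ∂_2 are all 1, so H_1 ≅ Z^4.

H_1 = Z^4.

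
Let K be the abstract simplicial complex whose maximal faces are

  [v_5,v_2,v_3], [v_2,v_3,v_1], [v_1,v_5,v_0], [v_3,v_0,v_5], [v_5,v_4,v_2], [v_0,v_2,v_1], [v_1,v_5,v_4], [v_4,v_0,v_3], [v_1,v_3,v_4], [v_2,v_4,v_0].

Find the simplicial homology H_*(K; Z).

H_0 = Z,  H_1 = Z/2,  H_2 = 0.

Order the vertices as v_0 < v_1 < v_2 < v_3 < v_4 < v_5. Listing each simplex with vertices in this order, K has dimension 2 with simplices:

  0-simplices (6): [v_0], [v_1], [v_2], [v_3], [v_4], [v_5]
  1-simplices (15): (15 of them)
  2-simplices (10): [v_0,v_1,v_2], [v_0,v_1,v_5], [v_0,v_2,v_4], [v_0,v_3,v_4], [v_0,v_3,v_5], [v_1,v_2,v_3], [v_1,v_3,v_4], [v_1,v_4,v_5], [v_2,v_3,v_5], [v_2,v_4,v_5]

Hence C_0 ≅ Z^6, C_1 ≅ Z^15, C_2 ≅ Z^10.

∂_1: C_1 → C_0 sends each edge [p,q] (with p < q) to q − p. For instance
  ∂[v_1,v_5] = [v_5] − [v_1].
This gives a 6×15 integer matrix of rank 5; reducing to Smith normal form yields diagonal entries (1,1,1,1,1).

∂_2: C_2 → C_1 acts by ∂[p,q,r] = [q,r] − [p,r] + [p,q]. For instance
  ∂[v_0,v_1,v_5] = [v_1,v_5] − [v_0,v_5] + [v_0,v_1],
  ∂[v_0,v_1,v_2] = [v_1,v_2] − [v_0,v_2] + [v_0,v_1].
This gives a 15×10 integer matrix of rank 10; reducing to Smith normal form yields diagonal entries (1,1,1,1,1,1,1,1,1,2).

From H_k ≅ ker(∂_k) / im(∂_{k+1}) we obtain:

  H_0: rank C_0 − rank ∂_1 = 6 − 5 = 1, and the invariant factors of ∂_1 are all 1, so H_0 ≅ Z.
  H_1: rank ker ∂_1 − rank ∂_2 = (15 − 5) − 10 = 0, and ∂_2 has invariant factor 2 > 1, so H_1 ≅ Z/2.
  H_2: rank ker ∂_2 − rank ∂_3 = (10 − 10) − 0 = 0, and there is no ∂_3, so H_2 ≅ 0.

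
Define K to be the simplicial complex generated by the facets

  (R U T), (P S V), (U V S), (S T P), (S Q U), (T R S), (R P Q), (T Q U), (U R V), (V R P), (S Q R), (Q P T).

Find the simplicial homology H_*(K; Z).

H_0 = Z,  H_1 = Z/2,  H_2 = 0.

Order the vertices as P < Q < R < S < T < U < V. Listing each simplex with vertices in this order, K has dimension 2 with simplices:

  0-simplices (7): P, Q, R, S, T, U, V
  1-simplices (18): PQ, PR, PS, PT, PV, QR, QS, QT, QU, RS, RT, RU, RV, ST, SU, SV, TU, UV
  2-simplices (12): PQR, PQT, PRV, PST, PSV, QRS, QSU, QTU, RST, RTU, RUV, SUV

giving chain groups C_0 ≅ Z^7, C_1 ≅ Z^18, C_2 ≅ Z^12.

Boundary ∂_1: C_1 → C_0 maps an edge to its endpoints' difference, ∂[p,q] = q − p. For instance
  ∂PQ = Q − P.
This gives a 7×18 integer matrix of rank 6; reducing to Smith normal form yields diagonal entries (1,1,1,1,1,1).

∂_2: C_2 → C_1 sends each 2-simplex [p,q,r] to [q,r] − [p,r] + [p,q]. For instance
  ∂PSV = SV − PV + PS,
  ∂PQR = QR − PR + PQ.
The 18×12 boundary matrix has rank 12 and Smith normal form diag(1,1,1,1,1,1,1,1,1,1,1,2).

Computing H_k = (kernel of ∂_k) / (image of ∂_{k+1}):

  H_0: rank C_0 − rank ∂_1 = 7 − 6 = 1, and the invariant factors of ∂_1 are all 1, so H_0 = Z.
  H_1: rank ker ∂_1 − rank ∂_2 = (18 − 6) − 12 = 0, and ∂_2 has invariant factor 2 > 1, so H_1 = Z/2.
  H_2: rank ker ∂_2 − rank ∂_3 = (12 − 12) − 0 = 0, and there is no ∂_3, so H_2 = 0.

(K is a triangulation of the real projective plane RP^2.)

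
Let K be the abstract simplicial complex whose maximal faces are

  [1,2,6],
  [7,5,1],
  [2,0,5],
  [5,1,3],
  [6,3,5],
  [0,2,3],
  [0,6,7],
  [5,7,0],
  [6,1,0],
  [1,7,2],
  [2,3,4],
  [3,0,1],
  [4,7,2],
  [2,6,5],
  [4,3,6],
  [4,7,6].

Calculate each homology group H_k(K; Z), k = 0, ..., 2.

H_0 ≅ Z,  H_1 ≅ Z^2,  H_2 ≅ Z.

Take the total order 0 < 1 < 2 < 3 < 4 < 5 < 6 < 7 on the vertex set. Then K (dimension 2) consists of the simplices:

  0-simplices (8): [0], [1], [2], [3], [4], [5], [6], [7]
  1-simplices (24): (24 of them)
  2-simplices (16): [0,1,3], [0,1,6], [0,2,3], [0,2,5], [0,5,7], [0,6,7], [1,2,6], [1,2,7], [1,3,5], [1,5,7], [2,3,4], [2,4,7], [2,5,6], [3,4,6], [3,5,6], [4,6,7]

Hence C_0 ≅ Z^8, C_1 ≅ Z^24, C_2 ≅ Z^16.

∂_1: C_1 → C_0 maps an edge to its endpoints' difference, ∂[p,q] = q − p.
The resulting 8×24 matrix has rank 7, and its Smith normal form has invariant factors (1,1,1,1,1,1,1).

The boundary map ∂_2: C_2 → C_1 sends each 2-simplex [p,q,r] to [q,r] − [p,r] + [p,q]. For instance
  ∂[1,5,7] = [5,7] − [1,7] + [1,5],
  ∂[1,2,6] = [2,6] − [1,6] + [1,2].
The resulting 24×16 matrix has rank 15, and its Smith normal form has invariant factors (1,1,1,1,1,1,1,1,1,1,1,1,1,1,1).

Reading off H_k = ker ∂_k / im ∂_{k+1}:

  H_0: rank C_0 − rank ∂_1 = 8 − 7 = 1, and the invariant factors of ∂_1 are all 1, so H_0 = Z.
  H_1: rank ker ∂_1 − rank ∂_2 = (24 − 7) − 15 = 2, and the invariant factors of ∂_2 are all 1, so H_1 = Z^2.
  H_2: rank ker ∂_2 − rank ∂_3 = (16 − 15) − 0 = 1, and there is no ∂_3, so H_2 = Z.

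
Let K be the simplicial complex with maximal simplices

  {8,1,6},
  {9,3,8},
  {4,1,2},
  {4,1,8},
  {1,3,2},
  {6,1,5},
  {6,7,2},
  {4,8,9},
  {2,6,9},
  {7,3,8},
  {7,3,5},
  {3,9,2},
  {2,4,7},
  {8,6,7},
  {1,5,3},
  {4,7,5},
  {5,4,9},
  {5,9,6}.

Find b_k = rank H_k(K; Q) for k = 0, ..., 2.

b_0 = 1, b_1 = 2, b_2 = 1.

K has 9 vertices, 27 edges, 18 triangles.
rank ∂_0 = 0, rank ∂_1 = 8 ⇒ b_0 = 9 − 0 − 8 = 1; all invariant factors of ∂_1 are 1 so no torsion. So H_0 = Z.
rank ∂_1 = 8, rank ∂_2 = 17 ⇒ b_1 = 27 − 8 − 17 = 2; all invariant factors of ∂_2 are 1 so no torsion. So H_1 = Z^2.
rank ∂_2 = 17, rank ∂_3 = 0 ⇒ b_2 = 18 − 17 − 0 = 1. So H_2 = Z.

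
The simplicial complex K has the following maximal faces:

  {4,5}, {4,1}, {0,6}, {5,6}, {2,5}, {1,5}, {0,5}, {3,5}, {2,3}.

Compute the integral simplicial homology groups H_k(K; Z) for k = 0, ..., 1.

H_0 ≅ Z,  H_1 ≅ Z^3.

K has 7 vertices, 9 edges.
rank ∂_0 = 0, rank ∂_1 = 6 ⇒ b_0 = 7 − 0 − 6 = 1; all invariant factors of ∂_1 are 1 so no torsion. So H_0 = Z.
rank ∂_1 = 6, rank ∂_2 = 0 ⇒ b_1 = 9 − 6 − 0 = 3. So H_1 = Z^3.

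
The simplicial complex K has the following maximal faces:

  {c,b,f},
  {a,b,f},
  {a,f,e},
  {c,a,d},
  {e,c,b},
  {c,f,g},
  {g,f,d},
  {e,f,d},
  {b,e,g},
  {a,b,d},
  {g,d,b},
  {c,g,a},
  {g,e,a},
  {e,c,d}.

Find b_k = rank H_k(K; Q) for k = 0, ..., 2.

Take the total order a < b < c < d < e < f < g on the vertex set. Then K (dimension 2) consists of the simplices:

  0-simplices (7): a, b, c, d, e, f, g
  1-simplices (21): ab, ac, ad, ae, af, ag, bc, bd, be, bf, bg, cd, ce, cf, cg, de, df, dg, ef, eg, fg
  2-simplices (14): abd, abf, acd, acg, aef, aeg, bce, bcf, bdg, beg, cde, cfg, def, dfg

so the chain groups are C_0 ≅ Z^7, C_1 ≅ Z^21, C_2 ≅ Z^14.

The boundary map ∂_1: C_1 → C_0 sends each edge [p,q] (with p < q) to q − p. For instance
  ∂df = f − d.
This gives a 7×21 integer matrix of rank 6; reducing to Smith normal form yields diagonal entries (1,1,1,1,1,1).

Boundary ∂_2: C_2 → C_1 acts by ∂[p,q,r] = [q,r] − [p,r] + [p,q]. For instance
  ∂bdg = dg − bg + bd,
  ∂cfg = fg − cg + cf.
As a 21×14 matrix over Z this has rank 13, with invariant factors (1,1,1,1,1,1,1,1,1,1,1,1,1).

From H_k ≅ ker(∂_k) / im(∂_{k+1}) we obtain:

  H_0: rank C_0 − rank ∂_1 = 7 − 6 = 1, and the invariant factors of ∂_1 are all 1, so H_0 = Z.
  H_1: rank ker ∂_1 − rank ∂_2 = (21 − 6) − 13 = 2, and the invariant factors of ∂_2 are all 1, so H_1 = Z^2.
  H_2: rank ker ∂_2 − rank ∂_3 = (14 − 13) − 0 = 1, and there is no ∂_3, so H_2 = Z.

Hence the Betti numbers are b_0 = 1, b_1 = 2, b_2 = 1.

b_0 = 1, b_1 = 2, b_2 = 1.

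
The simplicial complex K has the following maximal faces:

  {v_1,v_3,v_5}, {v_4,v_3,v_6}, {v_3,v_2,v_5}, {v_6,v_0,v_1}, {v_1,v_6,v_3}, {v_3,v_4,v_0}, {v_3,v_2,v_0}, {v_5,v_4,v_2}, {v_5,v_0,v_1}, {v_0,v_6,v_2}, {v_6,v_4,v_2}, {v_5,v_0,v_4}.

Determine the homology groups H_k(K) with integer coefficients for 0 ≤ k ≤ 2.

Take the total order v_0 < v_1 < v_2 < v_3 < v_4 < v_5 < v_6 on the vertex set. Then K (dimension 2) consists of the simplices:

  0-simplices (7): [v_0], [v_1], [v_2], [v_3], [v_4], [v_5], [v_6]
  1-simplices (18): (18 of them)
  2-simplices (12): (12 of them)

giving chain groups C_0 ≅ Z^7, C_1 ≅ Z^18, C_2 ≅ Z^12.

Boundary ∂_1: C_1 → C_0 maps an edge to its endpoints' difference, ∂[p,q] = q − p. For instance
  ∂[v_3,v_4] = [v_4] − [v_3].
This gives a 7×18 integer matrix of rank 6; reducing to Smith normal form yields diagonal entries (1,1,1,1,1,1).

Boundary ∂_2: C_2 → C_1 acts by ∂[p,q,r] = [q,r] − [p,r] + [p,q]. For instance
  ∂[v_0,v_3,v_4] = [v_3,v_4] − [v_0,v_4] + [v_0,v_3],
  ∂[v_3,v_4,v_6] = [v_4,v_6] − [v_3,v_6] + [v_3,v_4].
The resulting 18×12 matrix has rank 12, and its Smith normal form has invariant factors (1,1,1,1,1,1,1,1,1,1,1,2).

Reading off H_k = ker ∂_k / im ∂_{k+1}:

  H_0: rank C_0 − rank ∂_1 = 7 − 6 = 1, and the invariant factors of ∂_1 are all 1, so H_0 ≅ Z.
  H_1: rank ker ∂_1 − rank ∂_2 = (18 − 6) − 12 = 0, and ∂_2 has invariant factor 2 > 1, so H_1 ≅ Z/2Z.
  H_2: rank ker ∂_2 − rank ∂_3 = (12 − 12) − 0 = 0, and there is no ∂_3, so H_2 ≅ 0.

As a check, the Euler characteristic is 7 − 18 + 12 = 1, which agrees with 1 − 0 + 0 = 1.

H_0 ≅ Z,  H_1 ≅ Z/2Z,  H_2 = 0.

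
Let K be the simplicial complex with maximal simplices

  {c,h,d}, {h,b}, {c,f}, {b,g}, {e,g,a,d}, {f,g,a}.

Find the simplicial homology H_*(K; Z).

H_0 ≅ Z,  H_1 ≅ Z^2,  H_2 = 0,  H_3 = 0.

Fix the vertex order a < b < c < d < e < f < g < h and write every simplex with vertices in increasing order. Then dim K = 3 and the simplices of K are:

  0-simplices (8): a, b, c, d, e, f, g, h
  1-simplices (14): ad, ae, af, ag, bg, bh, cd, cf, ch, de, dg, dh, eg, fg
  2-simplices (6): ade, adg, aeg, afg, cdh, deg
  3-simplices (1): adeg

so the chain groups are C_0 ≅ Z^8, C_1 ≅ Z^14, C_2 ≅ Z^6, C_3 ≅ Z^1.

Boundary ∂_1: C_1 → C_0 maps an edge to its endpoints' difference, ∂[p,q] = q − p.
The 8×14 boundary matrix has rank 7 and Smith normal form diag(1,1,1,1,1,1,1).

The boundary map ∂_2: C_2 → C_1 maps a triangle to the signed sum of its edges. For instance
  ∂ade = de − ae + ad,
  ∂afg = fg − ag + af.
The resulting 14×6 matrix has rank 5, and its Smith normal form has invariant factors (1,1,1,1,1).

∂_3: C_3 → C_2 sends each 3-simplex σ to the alternating sum Σ_i (−1)^i (σ with its i-th vertex removed). For instance
  ∂adeg = deg − aeg + adg − ade.
As a 6×1 matrix over Z this has rank 1, with invariant factors (1).

Reading off H_k = ker ∂_k / im ∂_{k+1}:

  H_0: rank C_0 − rank ∂_1 = 8 − 7 = 1, and the invariant factors of ∂_1 are all 1, so H_0 ≅ Z.
  H_1: rank ker ∂_1 − rank ∂_2 = (14 − 7) − 5 = 2, and the invariant factors of ∂_2 are all 1, so H_1 ≅ Z^2.
  H_2: rank ker ∂_2 − rank ∂_3 = (6 − 5) − 1 = 0, and the invariant factors of ∂_3 are all 1, so H_2 ≅ 0.
  H_3: rank ker ∂_3 − rank ∂_4 = (1 − 1) − 0 = 0, and there is no ∂_4, so H_3 ≅ 0.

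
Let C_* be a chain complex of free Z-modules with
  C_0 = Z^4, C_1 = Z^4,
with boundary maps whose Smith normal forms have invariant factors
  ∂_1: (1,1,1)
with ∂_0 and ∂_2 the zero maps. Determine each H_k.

H_0: b_0 = 4 − 0 − 3 = 1; torsion from ∂_1 factors > 1: none. So H_0 = Z.
H_1: b_1 = 4 − 3 − 0 = 1; torsion from ∂_2 factors > 1: none. So H_1 = Z.

H_0 = Z,  H_1 = Z.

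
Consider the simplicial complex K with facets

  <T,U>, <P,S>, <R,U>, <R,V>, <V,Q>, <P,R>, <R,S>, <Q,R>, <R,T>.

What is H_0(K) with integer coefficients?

Order the vertices as P < Q < R < S < T < U < V. Listing each simplex with vertices in this order, K has dimension 1 with simplices:

  0-simplices (7): P, Q, R, S, T, U, V
  1-simplices (9): PR, PS, QR, QV, RS, RT, RU, RV, TU

so the chain groups are C_0 ≅ Z^7, C_1 ≅ Z^9.

Boundary ∂_1: C_1 → C_0 sends each edge [p,q] (with p < q) to q − p.
As a 7×9 matrix over Z this has rank 6, with invariant factors (1,1,1,1,1,1).

From H_k ≅ ker(∂_k) / im(∂_{k+1}) we obtain:

  H_0: rank C_0 − rank ∂_1 = 7 − 6 = 1, and the invariant factors of ∂_1 are all 1, so H_0 = Z.

H_0 = Z.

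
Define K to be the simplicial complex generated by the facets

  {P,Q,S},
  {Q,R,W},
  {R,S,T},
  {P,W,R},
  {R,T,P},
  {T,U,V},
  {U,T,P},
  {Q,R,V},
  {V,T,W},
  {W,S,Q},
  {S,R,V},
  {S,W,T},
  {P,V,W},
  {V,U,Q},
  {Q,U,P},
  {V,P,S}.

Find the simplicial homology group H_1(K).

H_1 ≅ Z^2.

Fix the vertex order P < Q < R < S < T < U < V < W and write every simplex with vertices in increasing order. Then dim K = 2 and the simplices of K are:

  0-simplices (8): P, Q, R, S, T, U, V, W
  1-simplices (24): PQ, PR, PS, PT, PU, PV, PW, QR, QS, QU, QV, QW, RS, RT, RV, RW, ST, SV, SW, TU, TV, TW, UV, VW
  2-simplices (16): PQS, PQU, PRT, PRW, PSV, PTU, PVW, QRV, QRW, QSW, QUV, RST, RSV, STW, TUV, TVW

Hence C_0 ≅ Z^8, C_1 ≅ Z^24, C_2 ≅ Z^16.

The boundary map ∂_1: C_1 → C_0 is given by ∂[p,q] = [q] − [p].
As a 8×24 matrix over Z this has rank 7, with invariant factors (1,1,1,1,1,1,1).

∂_2: C_2 → C_1 maps a triangle to the signed sum of its edges. For instance
  ∂QSW = SW − QW + QS,
  ∂PRT = RT − PT + PR.
The resulting 24×16 matrix has rank 15, and its Smith normal form has invariant factors (1,1,1,1,1,1,1,1,1,1,1,1,1,1,1).

Computing H_k = (kernel of ∂_k) / (image of ∂_{k+1}):

  H_1: rank ker ∂_1 − rank ∂_2 = (24 − 7) − 15 = 2, and the invariant factors of ∂_2 are all 1, so H_1 ≅ Z^2.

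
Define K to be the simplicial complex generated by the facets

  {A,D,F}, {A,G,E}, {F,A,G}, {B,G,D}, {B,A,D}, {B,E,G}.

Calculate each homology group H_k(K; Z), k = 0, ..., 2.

H_0 ≅ Z,  H_1 ≅ Z,  H_2 = 0.

Order the vertices as A < B < D < E < F < G. Listing each simplex with vertices in this order, K has dimension 2 with simplices:

  0-simplices (6): A, B, D, E, F, G
  1-simplices (12): AB, AD, AE, AF, AG, BD, BE, BG, DF, DG, EG, FG
  2-simplices (6): ABD, ADF, AEG, AFG, BDG, BEG

so the chain groups are C_0 ≅ Z^6, C_1 ≅ Z^12, C_2 ≅ Z^6.

∂_1: C_1 → C_0 is given by ∂[p,q] = [q] − [p]. For instance
  ∂BG = G − B.
This gives a 6×12 integer matrix of rank 5; reducing to Smith normal form yields diagonal entries (1,1,1,1,1).

Boundary ∂_2: C_2 → C_1 acts by ∂[p,q,r] = [q,r] − [p,r] + [p,q]. For instance
  ∂AFG = FG − AG + AF,
  ∂BEG = EG − BG + BE.
This gives a 12×6 integer matrix of rank 6; reducing to Smith normal form yields diagonal entries (1,1,1,1,1,1).

Computing H_k = (kernel of ∂_k) / (image of ∂_{k+1}):

  H_0: rank C_0 − rank ∂_1 = 6 − 5 = 1, and the invariant factors of ∂_1 are all 1, so H_0 ≅ Z.
  H_1: rank ker ∂_1 − rank ∂_2 = (12 − 5) − 6 = 1, and the invariant factors of ∂_2 are all 1, so H_1 ≅ Z.
  H_2: rank ker ∂_2 − rank ∂_3 = (6 − 6) − 0 = 0, and there is no ∂_3, so H_2 ≅ 0.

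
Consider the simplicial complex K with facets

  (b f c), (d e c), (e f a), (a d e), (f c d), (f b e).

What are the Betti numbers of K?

Order the vertices as a < b < c < d < e < f. Listing each simplex with vertices in this order, K has dimension 2 with simplices:

  0-simplices (6): a, b, c, d, e, f
  1-simplices (12): ad, ae, af, bc, be, bf, cd, ce, cf, de, df, ef
  2-simplices (6): ade, aef, bcf, bef, cde, cdf

giving chain groups C_0 ≅ Z^6, C_1 ≅ Z^12, C_2 ≅ Z^6.

The boundary map ∂_1: C_1 → C_0 is given by ∂[p,q] = [q] − [p]. For instance
  ∂de = e − d.
As a 6×12 matrix over Z this has rank 5, with invariant factors (1,1,1,1,1).

∂_2: C_2 → C_1 maps a triangle to the signed sum of its edges. For instance
  ∂ade = de − ae + ad,
  ∂cdf = df − cf + cd.
This gives a 12×6 integer matrix of rank 6; reducing to Smith normal form yields diagonal entries (1,1,1,1,1,1).

From H_k ≅ ker(∂_k) / im(∂_{k+1}) we obtain:

  H_0: rank C_0 − rank ∂_1 = 6 − 5 = 1, and the invariant factors of ∂_1 are all 1, so H_0 ≅ Z.
  H_1: rank ker ∂_1 − rank ∂_2 = (12 − 5) − 6 = 1, and the invariant factors of ∂_2 are all 1, so H_1 ≅ Z.
  H_2: rank ker ∂_2 − rank ∂_3 = (6 − 6) − 0 = 0, and there is no ∂_3, so H_2 ≅ 0.

(K is a triangulation of the cylinder S^1 x I.)

Hence the Betti numbers are b_0 = 1, b_1 = 1, b_2 = 0.

b_0 = 1, b_1 = 1, b_2 = 0.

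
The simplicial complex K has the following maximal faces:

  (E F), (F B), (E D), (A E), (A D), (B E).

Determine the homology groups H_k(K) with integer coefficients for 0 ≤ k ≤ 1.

H_0 = Z,  H_1 = Z^2.

Take the total order A < B < D < E < F on the vertex set. Then K (dimension 1) consists of the simplices:

  0-simplices (5): A, B, D, E, F
  1-simplices (6): AD, AE, BE, BF, DE, EF

Hence C_0 ≅ Z^5, C_1 ≅ Z^6.

The boundary map ∂_1: C_1 → C_0 sends each edge [p,q] (with p < q) to q − p.
The resulting 5×6 matrix has rank 4, and its Smith normal form has invariant factors (1,1,1,1).

From H_k ≅ ker(∂_k) / im(∂_{k+1}) we obtain:

  H_0: rank C_0 − rank ∂_1 = 5 − 4 = 1, and the invariant factors of ∂_1 are all 1, so H_0 = Z.
  H_1: rank ker ∂_1 − rank ∂_2 = (6 − 4) − 0 = 2, and there is no ∂_2, so H_1 = Z^2.

As a check, the Euler characteristic is 5 − 6 = -1, which agrees with 1 − 2 = -1.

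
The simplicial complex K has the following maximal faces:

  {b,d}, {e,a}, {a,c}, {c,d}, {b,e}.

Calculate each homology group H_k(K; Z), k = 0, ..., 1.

H_0 ≅ Z,  H_1 ≅ Z.

Fix the vertex order a < b < c < d < e and write every simplex with vertices in increasing order. Then dim K = 1 and the simplices of K are:

  0-simplices (5): a, b, c, d, e
  1-simplices (5): ac, ae, bd, be, cd

so the chain groups are C_0 ≅ Z^5, C_1 ≅ Z^5.

∂_1: C_1 → C_0 sends each edge [p,q] (with p < q) to q − p.
As a 5×5 matrix over Z this has rank 4, with invariant factors (1,1,1,1).

From H_k ≅ ker(∂_k) / im(∂_{k+1}) we obtain:

  H_0: rank C_0 − rank ∂_1 = 5 − 4 = 1, and the invariant factors of ∂_1 are all 1, so H_0 ≅ Z.
  H_1: rank ker ∂_1 − rank ∂_2 = (5 − 4) − 0 = 1, and there is no ∂_2, so H_1 ≅ Z.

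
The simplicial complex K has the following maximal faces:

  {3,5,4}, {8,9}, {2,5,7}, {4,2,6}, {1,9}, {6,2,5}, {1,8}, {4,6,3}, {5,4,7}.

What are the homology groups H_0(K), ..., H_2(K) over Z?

H_0 = Z^2,  H_1 = Z^2,  H_2 = 0.

K has 9 vertices, 15 edges, 6 triangles.
rank ∂_0 = 0, rank ∂_1 = 7 ⇒ b_0 = 9 − 0 − 7 = 2; all invariant factors of ∂_1 are 1 so no torsion. So H_0 ≅ Z^2.
rank ∂_1 = 7, rank ∂_2 = 6 ⇒ b_1 = 15 − 7 − 6 = 2; all invariant factors of ∂_2 are 1 so no torsion. So H_1 ≅ Z^2.
rank ∂_2 = 6, rank ∂_3 = 0 ⇒ b_2 = 6 − 6 − 0 = 0. So H_2 ≅ 0.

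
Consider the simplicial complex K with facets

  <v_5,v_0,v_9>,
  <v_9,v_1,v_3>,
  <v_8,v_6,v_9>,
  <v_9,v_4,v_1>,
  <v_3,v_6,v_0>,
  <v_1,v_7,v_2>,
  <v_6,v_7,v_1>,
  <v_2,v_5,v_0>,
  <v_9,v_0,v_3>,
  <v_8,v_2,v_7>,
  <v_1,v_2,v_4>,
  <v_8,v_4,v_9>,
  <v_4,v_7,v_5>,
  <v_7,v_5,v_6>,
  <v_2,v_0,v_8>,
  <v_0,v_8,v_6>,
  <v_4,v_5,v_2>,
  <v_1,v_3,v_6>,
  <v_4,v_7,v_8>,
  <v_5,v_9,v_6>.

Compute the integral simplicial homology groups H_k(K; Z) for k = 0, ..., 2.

H_0 ≅ Z,  H_1 ≅ Z ⊕ Z/2,  H_2 = 0.

Take the total order v_0 < v_1 < v_2 < v_3 < v_4 < v_5 < v_6 < v_7 < v_8 < v_9 on the vertex set. Then K (dimension 2) consists of the simplices:

  0-simplices (10): [v_0], [v_1], [v_2], [v_3], [v_4], [v_5], [v_6], [v_7], [v_8], [v_9]
  1-simplices (30): (30 of them)
  2-simplices (20): (20 of them)

so the chain groups are C_0 ≅ Z^10, C_1 ≅ Z^30, C_2 ≅ Z^20.

∂_1: C_1 → C_0 maps an edge to its endpoints' difference, ∂[p,q] = q − p. For instance
  ∂[v_0,v_2] = [v_2] − [v_0].
The resulting 10×30 matrix has rank 9, and its Smith normal form has invariant factors (1,1,1,1,1,1,1,1,1).

Boundary ∂_2: C_2 → C_1 acts by ∂[p,q,r] = [q,r] − [p,r] + [p,q]. For instance
  ∂[v_2,v_4,v_5] = [v_4,v_5] − [v_2,v_5] + [v_2,v_4],
  ∂[v_6,v_8,v_9] = [v_8,v_9] − [v_6,v_9] + [v_6,v_8].
The 30×20 boundary matrix has rank 20 and Smith normal form diag(1,1,1,1,1,1,1,1,1,1,1,1,1,1,1,1,1,1,1,2).

From H_k ≅ ker(∂_k) / im(∂_{k+1}) we obtain:

  H_0: rank C_0 − rank ∂_1 = 10 − 9 = 1, and the invariant factors of ∂_1 are all 1, so H_0 = Z.
  H_1: rank ker ∂_1 − rank ∂_2 = (30 − 9) − 20 = 1, and ∂_2 has invariant factor 2 > 1, so H_1 = Z ⊕ Z/2.
  H_2: rank ker ∂_2 − rank ∂_3 = (20 − 20) − 0 = 0, and there is no ∂_3, so H_2 = 0.

As a check, the Euler characteristic is 10 − 30 + 20 = 0, which agrees with 1 − 1 + 0 = 0.
(K is a triangulation of the Klein bottle.)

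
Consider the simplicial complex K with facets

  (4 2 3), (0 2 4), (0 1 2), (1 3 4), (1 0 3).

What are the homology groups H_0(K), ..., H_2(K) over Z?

Take the total order 0 < 1 < 2 < 3 < 4 on the vertex set. Then K (dimension 2) consists of the simplices:

  0-simplices (5): [0], [1], [2], [3], [4]
  1-simplices (10): [0,1], [0,2], [0,3], [0,4], [1,2], [1,3], [1,4], [2,3], [2,4], [3,4]
  2-simplices (5): [0,1,2], [0,1,3], [0,2,4], [1,3,4], [2,3,4]

so the chain groups are C_0 ≅ Z^5, C_1 ≅ Z^10, C_2 ≅ Z^5.

Boundary ∂_1: C_1 → C_0 sends each edge [p,q] (with p < q) to q − p. For instance
  ∂[1,4] = [4] − [1].
This gives a 5×10 integer matrix of rank 4; reducing to Smith normal form yields diagonal entries (1,1,1,1).

Boundary ∂_2: C_2 → C_1 maps a triangle to the signed sum of its edges. For instance
  ∂[2,3,4] = [3,4] − [2,4] + [2,3],
  ∂[0,2,4] = [2,4] − [0,4] + [0,2].
This gives a 10×5 integer matrix of rank 5; reducing to Smith normal form yields diagonal entries (1,1,1,1,1).

From H_k ≅ ker(∂_k) / im(∂_{k+1}) we obtain:

  H_0: rank C_0 − rank ∂_1 = 5 − 4 = 1, and the invariant factors of ∂_1 are all 1, so H_0 = Z.
  H_1: rank ker ∂_1 − rank ∂_2 = (10 − 4) − 5 = 1, and the invariant factors of ∂_2 are all 1, so H_1 = Z.
  H_2: rank ker ∂_2 − rank ∂_3 = (5 − 5) − 0 = 0, and there is no ∂_3, so H_2 = 0.

H_0 = Z,  H_1 = Z,  H_2 = 0.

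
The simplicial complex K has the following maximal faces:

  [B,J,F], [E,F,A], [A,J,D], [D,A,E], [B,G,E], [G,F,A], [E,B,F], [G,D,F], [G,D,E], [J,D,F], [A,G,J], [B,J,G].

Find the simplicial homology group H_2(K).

H_2 = 0.

Fix the vertex order A < B < D < E < F < G < J and write every simplex with vertices in increasing order. Then dim K = 2 and the simplices of K are:

  0-simplices (7): A, B, D, E, F, G, J
  1-simplices (18): AD, AE, AF, AG, AJ, BE, BF, BG, BJ, DE, DF, DG, DJ, EF, EG, FG, FJ, GJ
  2-simplices (12): ADE, ADJ, AEF, AFG, AGJ, BEF, BEG, BFJ, BGJ, DEG, DFG, DFJ

Hence C_0 ≅ Z^7, C_1 ≅ Z^18, C_2 ≅ Z^12.

∂_1: C_1 → C_0 is given by ∂[p,q] = [q] − [p].
As a 7×18 matrix over Z this has rank 6, with invariant factors (1,1,1,1,1,1).

The boundary map ∂_2: C_2 → C_1 sends each 2-simplex [p,q,r] to [q,r] − [p,r] + [p,q]. For instance
  ∂ADJ = DJ − AJ + AD,
  ∂AEF = EF − AF + AE.
The resulting 18×12 matrix has rank 12, and its Smith normal form has invariant factors (1,1,1,1,1,1,1,1,1,1,1,2).

Reading off H_k = ker ∂_k / im ∂_{k+1}:

  H_2: rank ker ∂_2 − rank ∂_3 = (12 − 12) − 0 = 0, and there is no ∂_3, so H_2 ≅ 0.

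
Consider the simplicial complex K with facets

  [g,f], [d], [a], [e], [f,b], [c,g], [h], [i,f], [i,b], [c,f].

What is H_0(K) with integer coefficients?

H_0 = Z^5.

We work with the vertex ordering a < b < c < d < e < f < g < h < i. The simplices of K, each written with vertices in increasing order, are:

  0-simplices (9): a, b, c, d, e, f, g, h, i
  1-simplices (6): bf, bi, cf, cg, fg, fi

Hence C_0 ≅ Z^9, C_1 ≅ Z^6.

∂_1: C_1 → C_0 is given by ∂[p,q] = [q] − [p]. For instance
  ∂bi = i − b.
As a 9×6 matrix over Z this has rank 4, with invariant factors (1,1,1,1).

Now H_k = ker ∂_k / im ∂_{k+1}, so:

  H_0: rank C_0 − rank ∂_1 = 9 − 4 = 5, and the invariant factors of ∂_1 are all 1, so H_0 ≅ Z^5.

(K is a triangulation of the disjoint union of a wedge of 2 circles and a set of 4 points.)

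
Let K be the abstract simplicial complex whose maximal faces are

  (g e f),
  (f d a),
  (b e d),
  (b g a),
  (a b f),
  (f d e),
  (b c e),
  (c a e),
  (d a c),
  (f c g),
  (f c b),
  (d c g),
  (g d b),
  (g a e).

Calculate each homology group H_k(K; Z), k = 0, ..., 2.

H_0 = Z,  H_1 = Z^2,  H_2 = Z.

We work with the vertex ordering a < b < c < d < e < f < g. The simplices of K, each written with vertices in increasing order, are:

  0-simplices (7): a, b, c, d, e, f, g
  1-simplices (21): ab, ac, ad, ae, af, ag, bc, bd, be, bf, bg, cd, ce, cf, cg, de, df, dg, ef, eg, fg
  2-simplices (14): abf, abg, acd, ace, adf, aeg, bce, bcf, bde, bdg, cdg, cfg, def, efg

Hence C_0 ≅ Z^7, C_1 ≅ Z^21, C_2 ≅ Z^14.

Boundary ∂_1: C_1 → C_0 is given by ∂[p,q] = [q] − [p].
As a 7×21 matrix over Z this has rank 6, with invariant factors (1,1,1,1,1,1).

∂_2: C_2 → C_1 acts by ∂[p,q,r] = [q,r] − [p,r] + [p,q]. For instance
  ∂cfg = fg − cg + cf,
  ∂def = ef − df + de.
The resulting 21×14 matrix has rank 13, and its Smith normal form has invariant factors (1,1,1,1,1,1,1,1,1,1,1,1,1).

Computing H_k = (kernel of ∂_k) / (image of ∂_{k+1}):

  H_0: rank C_0 − rank ∂_1 = 7 − 6 = 1, and the invariant factors of ∂_1 are all 1, so H_0 ≅ Z.
  H_1: rank ker ∂_1 − rank ∂_2 = (21 − 6) − 13 = 2, and the invariant factors of ∂_2 are all 1, so H_1 ≅ Z^2.
  H_2: rank ker ∂_2 − rank ∂_3 = (14 − 13) − 0 = 1, and there is no ∂_3, so H_2 ≅ Z.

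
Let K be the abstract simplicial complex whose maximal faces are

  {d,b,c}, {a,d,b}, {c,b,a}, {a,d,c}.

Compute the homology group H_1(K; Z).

H_1 ≅ 0.

K has 4 vertices, 6 edges, 4 triangles.
rank ∂_1 = 3, rank ∂_2 = 3 ⇒ b_1 = 6 − 3 − 3 = 0; all invariant factors of ∂_2 are 1 so no torsion. So H_1 = 0.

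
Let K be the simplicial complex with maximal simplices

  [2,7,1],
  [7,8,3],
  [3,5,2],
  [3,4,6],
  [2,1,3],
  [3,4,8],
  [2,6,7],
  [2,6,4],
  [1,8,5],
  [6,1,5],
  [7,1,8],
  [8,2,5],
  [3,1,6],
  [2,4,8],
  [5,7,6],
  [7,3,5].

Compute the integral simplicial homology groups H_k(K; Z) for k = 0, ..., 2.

H_0 = Z,  H_1 = Z^2,  H_2 = Z.

Order the vertices as 1 < 2 < 3 < 4 < 5 < 6 < 7 < 8. Listing each simplex with vertices in this order, K has dimension 2 with simplices:

  0-simplices (8): [1], [2], [3], [4], [5], [6], [7], [8]
  1-simplices (24): (24 of them)
  2-simplices (16): [1,2,3], [1,2,7], [1,3,6], [1,5,6], [1,5,8], [1,7,8], [2,3,5], [2,4,6], [2,4,8], [2,5,8], [2,6,7], [3,4,6], [3,4,8], [3,5,7], [3,7,8], [5,6,7]

so the chain groups are C_0 ≅ Z^8, C_1 ≅ Z^24, C_2 ≅ Z^16.

Boundary ∂_1: C_1 → C_0 sends each edge [p,q] (with p < q) to q − p. For instance
  ∂[2,6] = [6] − [2].
The 8×24 boundary matrix has rank 7 and Smith normal form diag(1,1,1,1,1,1,1).

∂_2: C_2 → C_1 maps a triangle to the signed sum of its edges. For instance
  ∂[1,5,6] = [5,6] − [1,6] + [1,5],
  ∂[3,7,8] = [7,8] − [3,8] + [3,7].
This gives a 24×16 integer matrix of rank 15; reducing to Smith normal form yields diagonal entries (1,1,1,1,1,1,1,1,1,1,1,1,1,1,1).

Reading off H_k = ker ∂_k / im ∂_{k+1}:

  H_0: rank C_0 − rank ∂_1 = 8 − 7 = 1, and the invariant factors of ∂_1 are all 1, so H_0 = Z.
  H_1: rank ker ∂_1 − rank ∂_2 = (24 − 7) − 15 = 2, and the invariant factors of ∂_2 are all 1, so H_1 = Z^2.
  H_2: rank ker ∂_2 − rank ∂_3 = (16 − 15) − 0 = 1, and there is no ∂_3, so H_2 = Z.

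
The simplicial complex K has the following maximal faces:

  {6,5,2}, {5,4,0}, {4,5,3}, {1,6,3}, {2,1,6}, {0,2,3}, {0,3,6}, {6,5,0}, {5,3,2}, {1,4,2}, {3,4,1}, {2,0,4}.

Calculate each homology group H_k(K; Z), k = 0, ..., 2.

H_0 = Z,  H_1 = Z_2,  H_2 = 0.

Fix the vertex order 0 < 1 < 2 < 3 < 4 < 5 < 6 and write every simplex with vertices in increasing order. Then dim K = 2 and the simplices of K are:

  0-simplices (7): [0], [1], [2], [3], [4], [5], [6]
  1-simplices (18): [0,2], [0,3], [0,4], [0,5], [0,6], [1,2], [1,3], [1,4], [1,6], [2,3], [2,4], [2,5], [2,6], [3,4], [3,5], [3,6], [4,5], [5,6]
  2-simplices (12): [0,2,3], [0,2,4], [0,3,6], [0,4,5], [0,5,6], [1,2,4], [1,2,6], [1,3,4], [1,3,6], [2,3,5], [2,5,6], [3,4,5]

so the chain groups are C_0 ≅ Z^7, C_1 ≅ Z^18, C_2 ≅ Z^12.

∂_1: C_1 → C_0 is given by ∂[p,q] = [q] − [p].
The 7×18 boundary matrix has rank 6 and Smith normal form diag(1,1,1,1,1,1).

The boundary map ∂_2: C_2 → C_1 acts by ∂[p,q,r] = [q,r] − [p,r] + [p,q]. For instance
  ∂[1,3,6] = [3,6] − [1,6] + [1,3],
  ∂[1,2,4] = [2,4] − [1,4] + [1,2].
The resulting 18×12 matrix has rank 12, and its Smith normal form has invariant factors (1,1,1,1,1,1,1,1,1,1,1,2).

Reading off H_k = ker ∂_k / im ∂_{k+1}:

  H_0: rank C_0 − rank ∂_1 = 7 − 6 = 1, and the invariant factors of ∂_1 are all 1, so H_0 = Z.
  H_1: rank ker ∂_1 − rank ∂_2 = (18 − 6) − 12 = 0, and ∂_2 has invariant factor 2 > 1, so H_1 = Z_2.
  H_2: rank ker ∂_2 − rank ∂_3 = (12 − 12) − 0 = 0, and there is no ∂_3, so H_2 = 0.

As a check, the Euler characteristic is 7 − 18 + 12 = 1, which agrees with 1 − 0 + 0 = 1.
(K is a triangulation of the real projective plane RP^2.)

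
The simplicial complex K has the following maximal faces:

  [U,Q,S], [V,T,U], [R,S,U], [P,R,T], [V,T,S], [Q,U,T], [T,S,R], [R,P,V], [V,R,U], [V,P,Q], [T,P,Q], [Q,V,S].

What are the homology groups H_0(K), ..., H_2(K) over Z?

H_0 = Z,  H_1 = Z/2,  H_2 = 0.

Take the total order P < Q < R < S < T < U < V on the vertex set. Then K (dimension 2) consists of the simplices:

  0-simplices (7): P, Q, R, S, T, U, V
  1-simplices (18): PQ, PR, PT, PV, QS, QT, QU, QV, RS, RT, RU, RV, ST, SU, SV, TU, TV, UV
  2-simplices (12): PQT, PQV, PRT, PRV, QSU, QSV, QTU, RST, RSU, RUV, STV, TUV

Hence C_0 ≅ Z^7, C_1 ≅ Z^18, C_2 ≅ Z^12.

Boundary ∂_1: C_1 → C_0 sends each edge [p,q] (with p < q) to q − p. For instance
  ∂PV = V − P.
The resulting 7×18 matrix has rank 6, and its Smith normal form has invariant factors (1,1,1,1,1,1).

The boundary map ∂_2: C_2 → C_1 acts by ∂[p,q,r] = [q,r] − [p,r] + [p,q]. For instance
  ∂QTU = TU − QU + QT,
  ∂QSV = SV − QV + QS.
This gives a 18×12 integer matrix of rank 12; reducing to Smith normal form yields diagonal entries (1,1,1,1,1,1,1,1,1,1,1,2).

From H_k ≅ ker(∂_k) / im(∂_{k+1}) we obtain:

  H_0: rank C_0 − rank ∂_1 = 7 − 6 = 1, and the invariant factors of ∂_1 are all 1, so H_0 ≅ Z.
  H_1: rank ker ∂_1 − rank ∂_2 = (18 − 6) − 12 = 0, and ∂_2 has invariant factor 2 > 1, so H_1 ≅ Z/2.
  H_2: rank ker ∂_2 − rank ∂_3 = (12 − 12) − 0 = 0, and there is no ∂_3, so H_2 ≅ 0.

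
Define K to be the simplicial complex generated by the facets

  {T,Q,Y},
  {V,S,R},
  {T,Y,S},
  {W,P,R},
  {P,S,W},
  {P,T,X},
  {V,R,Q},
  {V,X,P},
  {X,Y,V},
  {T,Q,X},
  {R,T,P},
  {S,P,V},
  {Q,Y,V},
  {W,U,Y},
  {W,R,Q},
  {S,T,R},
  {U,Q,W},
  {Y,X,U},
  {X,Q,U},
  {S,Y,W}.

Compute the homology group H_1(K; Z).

We work with the vertex ordering P < Q < R < S < T < U < V < W < X < Y. The simplices of K, each written with vertices in increasing order, are:

  0-simplices (10): P, Q, R, S, T, U, V, W, X, Y
  1-simplices (30): PR, PS, PT, PV, PW, PX, QR, QT, QU, QV, QW, QX, QY, RS, RT, RV, RW, ST, SV, SW, SY, TX, TY, UW, UX, UY, VX, VY, WY, XY
  2-simplices (20): PRT, PRW, PSV, PSW, PTX, PVX, QRV, QRW, QTX, QTY, QUW, QUX, QVY, RST, RSV, STY, SWY, UWY, UXY, VXY

so the chain groups are C_0 ≅ Z^10, C_1 ≅ Z^30, C_2 ≅ Z^20.

The boundary map ∂_1: C_1 → C_0 is given by ∂[p,q] = [q] − [p].
This gives a 10×30 integer matrix of rank 9; reducing to Smith normal form yields diagonal entries (1,1,1,1,1,1,1,1,1).

The boundary map ∂_2: C_2 → C_1 sends each 2-simplex [p,q,r] to [q,r] − [p,r] + [p,q]. For instance
  ∂QRW = RW − QW + QR,
  ∂QVY = VY − QY + QV.
As a 30×20 matrix over Z this has rank 20, with invariant factors (1,1,1,1,1,1,1,1,1,1,1,1,1,1,1,1,1,1,1,2).

From H_k ≅ ker(∂_k) / im(∂_{k+1}) we obtain:

  H_1: rank ker ∂_1 − rank ∂_2 = (30 − 9) − 20 = 1, and ∂_2 has invariant factor 2 > 1, so H_1 ≅ Z ⊕ Z/2.

H_1 = Z ⊕ Z/2.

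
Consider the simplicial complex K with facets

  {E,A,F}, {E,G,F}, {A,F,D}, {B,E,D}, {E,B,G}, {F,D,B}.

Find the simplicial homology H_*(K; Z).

H_0 ≅ Z,  H_1 ≅ Z,  H_2 = 0.

Order the vertices as A < B < D < E < F < G. Listing each simplex with vertices in this order, K has dimension 2 with simplices:

  0-simplices (6): A, B, D, E, F, G
  1-simplices (12): AD, AE, AF, BD, BE, BF, BG, DE, DF, EF, EG, FG
  2-simplices (6): ADF, AEF, BDE, BDF, BEG, EFG

so the chain groups are C_0 ≅ Z^6, C_1 ≅ Z^12, C_2 ≅ Z^6.

Boundary ∂_1: C_1 → C_0 is given by ∂[p,q] = [q] − [p].
This gives a 6×12 integer matrix of rank 5; reducing to Smith normal form yields diagonal entries (1,1,1,1,1).

Boundary ∂_2: C_2 → C_1 sends each 2-simplex [p,q,r] to [q,r] − [p,r] + [p,q]. For instance
  ∂BEG = EG − BG + BE,
  ∂BDF = DF − BF + BD.
This gives a 12×6 integer matrix of rank 6; reducing to Smith normal form yields diagonal entries (1,1,1,1,1,1).

Now H_k = ker ∂_k / im ∂_{k+1}, so:

  H_0: rank C_0 − rank ∂_1 = 6 − 5 = 1, and the invariant factors of ∂_1 are all 1, so H_0 = Z.
  H_1: rank ker ∂_1 − rank ∂_2 = (12 − 5) − 6 = 1, and the invariant factors of ∂_2 are all 1, so H_1 = Z.
  H_2: rank ker ∂_2 − rank ∂_3 = (6 − 6) − 0 = 0, and there is no ∂_3, so H_2 = 0.

As a check, the Euler characteristic is 6 − 12 + 6 = 0, which agrees with 1 − 1 + 0 = 0.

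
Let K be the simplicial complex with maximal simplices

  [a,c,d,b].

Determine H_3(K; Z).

Fix the vertex order a < b < c < d and write every simplex with vertices in increasing order. Then dim K = 3 and the simplices of K are:

  0-simplices (4): a, b, c, d
  1-simplices (6): ab, ac, ad, bc, bd, cd
  2-simplices (4): abc, abd, acd, bcd
  3-simplices (1): abcd

so the chain groups are C_0 ≅ Z^4, C_1 ≅ Z^6, C_2 ≅ Z^4, C_3 ≅ Z^1.

The boundary map ∂_1: C_1 → C_0 is given by ∂[p,q] = [q] − [p]. For instance
  ∂bc = c − b.
This gives a 4×6 integer matrix of rank 3; reducing to Smith normal form yields diagonal entries (1,1,1).

∂_2: C_2 → C_1 acts by ∂[p,q,r] = [q,r] − [p,r] + [p,q]. For instance
  ∂acd = cd − ad + ac,
  ∂abc = bc − ac + ab.
The 6×4 boundary matrix has rank 3 and Smith normal form diag(1,1,1).

Boundary ∂_3: C_3 → C_2 sends each 3-simplex σ to the alternating sum Σ_i (−1)^i (σ with its i-th vertex removed). For instance
  ∂abcd = bcd − acd + abd − abc.
The 4×1 boundary matrix has rank 1 and Smith normal form diag(1).

Now H_k = ker ∂_k / im ∂_{k+1}, so:

  H_3: rank ker ∂_3 − rank ∂_4 = (1 − 1) − 0 = 0, and there is no ∂_4, so H_3 = 0.

(K is a triangulation of the 3-simplex.)

H_3 ≅ 0.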